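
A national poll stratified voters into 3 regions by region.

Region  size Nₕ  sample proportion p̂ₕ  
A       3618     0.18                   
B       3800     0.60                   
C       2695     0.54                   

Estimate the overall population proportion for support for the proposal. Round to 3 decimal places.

0.434

Wₕ = Nₕ/N with N = 10113: 0.3578, 0.3758, 0.2665.
p̂_st = 0.3578·0.18 + 0.3758·0.60 + 0.2665·0.54 ≈ 0.43375... → 0.434.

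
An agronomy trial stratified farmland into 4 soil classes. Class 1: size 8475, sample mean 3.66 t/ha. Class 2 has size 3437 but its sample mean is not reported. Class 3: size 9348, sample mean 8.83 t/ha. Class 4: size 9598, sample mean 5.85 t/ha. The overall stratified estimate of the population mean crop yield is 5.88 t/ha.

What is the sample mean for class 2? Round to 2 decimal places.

3.41

N = 8475 + 3437 + 9348 + 9598 = 30858.
Overall total = μ·N = 5.88·30858 = 181445.04.
Subtract the known strata: 8475·3.66 + 9348·8.83 + 9598·5.85 = 169709.64.
Remaining total for class 2: 181445.04 − 169709.64 = 11735.4.
Divide by its size: 11735.4 / 3437 = 3.4144... → 3.41.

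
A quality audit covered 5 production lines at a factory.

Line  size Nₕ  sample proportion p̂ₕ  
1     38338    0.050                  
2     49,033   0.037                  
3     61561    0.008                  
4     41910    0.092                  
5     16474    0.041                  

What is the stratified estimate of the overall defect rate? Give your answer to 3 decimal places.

N = 38338 + 49033 + 61561 + 41910 + 16474 = 207316.
Overall proportion = Σ (Nₕ/N)·p̂ₕ.
Σ Nₕp̂ₕ = 1916.9 + 1814.221 + 492.488 + 3855.72 + 675.434 = 8754.763.
8754.763 / 207316 = 0.04223... → 0.042.

0.042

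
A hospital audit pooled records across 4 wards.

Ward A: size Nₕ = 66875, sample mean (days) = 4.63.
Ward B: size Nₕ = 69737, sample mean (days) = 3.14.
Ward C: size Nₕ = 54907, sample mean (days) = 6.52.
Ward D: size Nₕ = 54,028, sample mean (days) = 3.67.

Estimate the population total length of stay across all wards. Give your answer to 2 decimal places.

A: 66875·4.63 = 309631.25
B: 69737·3.14 = 218974.18
C: 54907·6.52 = 357993.64
D: 54028·3.67 = 198282.76
τ̂ = Σ Nₕx̄ₕ = 1084881.83.

1084881.83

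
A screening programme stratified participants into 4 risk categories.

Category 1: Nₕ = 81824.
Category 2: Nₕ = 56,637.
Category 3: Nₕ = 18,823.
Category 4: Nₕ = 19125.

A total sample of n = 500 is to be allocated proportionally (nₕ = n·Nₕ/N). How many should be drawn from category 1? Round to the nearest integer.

Share of category 1 = 81824/176409 = 0.46383.
Allocate 500 × 0.46383 = 231.916... → 232.

232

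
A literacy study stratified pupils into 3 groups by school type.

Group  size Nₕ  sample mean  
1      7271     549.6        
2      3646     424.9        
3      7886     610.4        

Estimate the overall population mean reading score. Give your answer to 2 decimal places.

x̄_st = (Σ Nₕx̄ₕ) / (Σ Nₕ) = (7271·549.6 + 3646·424.9 + 7886·610.4) / 18803
= 10358941.4 / 18803 = 550.9196... → 550.92.

550.92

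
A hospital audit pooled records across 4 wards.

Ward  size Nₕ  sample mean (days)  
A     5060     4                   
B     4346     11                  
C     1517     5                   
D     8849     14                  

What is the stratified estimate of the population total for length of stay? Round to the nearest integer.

199517

Estimate total by summing Nₕ·x̄ₕ over strata.
5060·4 + 4346·11 + 1517·5 + 8849·14 = 20240 + 47806 + 7585 + 123886 = 199517.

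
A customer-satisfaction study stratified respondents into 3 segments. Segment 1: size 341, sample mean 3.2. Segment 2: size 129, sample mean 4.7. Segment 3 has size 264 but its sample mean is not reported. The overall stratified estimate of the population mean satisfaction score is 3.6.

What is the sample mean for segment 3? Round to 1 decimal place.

3.6

Σ Nₕx̄ₕ = N·μ, so 264·x̄_3 = 734·3.6 − (341·3.2 + 129·4.7).
= 2642.4 − 1697.5 = 944.9.
x̄_3 = 944.9 / 264 = 3.579... → 3.6.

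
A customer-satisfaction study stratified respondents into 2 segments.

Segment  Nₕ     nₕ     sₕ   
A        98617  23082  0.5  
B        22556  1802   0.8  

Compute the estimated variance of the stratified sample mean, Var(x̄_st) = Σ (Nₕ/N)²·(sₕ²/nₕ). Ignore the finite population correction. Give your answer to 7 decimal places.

0.0000195

N = 121173. Term for each stratum: Wₕ²sₕ²/nₕ.
Var(x̄_st) = 0.0000071740 + 0.0000123066 = 0.0000194805 → 0.0000195.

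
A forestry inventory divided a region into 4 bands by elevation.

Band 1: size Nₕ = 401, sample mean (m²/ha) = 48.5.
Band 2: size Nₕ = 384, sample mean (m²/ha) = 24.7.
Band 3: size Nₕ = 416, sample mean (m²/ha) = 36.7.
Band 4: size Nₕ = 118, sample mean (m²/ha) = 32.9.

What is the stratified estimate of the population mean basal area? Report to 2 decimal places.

36.45

N = 1319; weights Wₕ = Nₕ/N = (0.3040, 0.2911, 0.3154, 0.0895).
x̄_st = Σ Wₕ·x̄ₕ = 0.3040·48.5 + 0.2911·24.7 + 0.3154·36.7 + 0.0895·32.9 ≈ 36.4539...
→ 36.45.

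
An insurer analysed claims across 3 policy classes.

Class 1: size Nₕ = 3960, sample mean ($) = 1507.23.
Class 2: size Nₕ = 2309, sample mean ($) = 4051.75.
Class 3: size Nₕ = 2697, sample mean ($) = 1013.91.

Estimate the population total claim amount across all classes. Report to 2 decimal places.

18058636.82

Population total = Σ Nₕ·x̄ₕ (each stratum's size times its mean).
3960·1507.23 + 2309·4051.75 + 2697·1013.91 = 5968630.8 + 9355490.75 + 2734515.27 = 18058636.82.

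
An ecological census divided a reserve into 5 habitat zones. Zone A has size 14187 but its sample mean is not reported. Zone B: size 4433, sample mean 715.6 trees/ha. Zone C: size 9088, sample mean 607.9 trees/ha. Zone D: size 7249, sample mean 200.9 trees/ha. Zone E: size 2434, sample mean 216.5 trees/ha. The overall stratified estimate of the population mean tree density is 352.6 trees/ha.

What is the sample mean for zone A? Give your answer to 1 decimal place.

N = 14187 + 4433 + 9088 + 7249 + 2434 = 37391.
Overall total = μ·N = 352.6·37391 = 13184066.6.
Subtract the known strata: 4433·715.6 + 9088·607.9 + 7249·200.9 + 2434·216.5 = 10680135.1.
Remaining total for zone A: 13184066.6 − 10680135.1 = 2503931.5.
Divide by its size: 2503931.5 / 14187 = 176.495... → 176.5.

176.5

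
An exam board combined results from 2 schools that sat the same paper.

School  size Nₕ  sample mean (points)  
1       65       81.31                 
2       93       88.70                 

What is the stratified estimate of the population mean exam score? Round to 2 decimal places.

N = 65 + 93 = 158.
Weight each subgroup mean by Nₕ/N and sum.
Σ Nₕx̄ₕ = 65·81.31 + 93·88.70 = 5285.15 + 8249.1 = 13534.25.
Divide by N: 13534.25 / 158 = 85.6598... → 85.66.

85.66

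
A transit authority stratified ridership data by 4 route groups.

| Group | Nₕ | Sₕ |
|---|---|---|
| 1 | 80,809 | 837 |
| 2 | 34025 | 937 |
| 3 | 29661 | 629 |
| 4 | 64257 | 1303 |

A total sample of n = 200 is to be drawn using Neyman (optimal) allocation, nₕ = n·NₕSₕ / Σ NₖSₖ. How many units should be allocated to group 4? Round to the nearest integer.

83

Σ NₕSₕ = 80809·837 + 34025·937 + 29661·629 + 64257·1303 = 201902198.
Share for 4: 83726871/201902198 = 0.41469.
n_4 = 200 × 0.41469 = 82.938... → 83.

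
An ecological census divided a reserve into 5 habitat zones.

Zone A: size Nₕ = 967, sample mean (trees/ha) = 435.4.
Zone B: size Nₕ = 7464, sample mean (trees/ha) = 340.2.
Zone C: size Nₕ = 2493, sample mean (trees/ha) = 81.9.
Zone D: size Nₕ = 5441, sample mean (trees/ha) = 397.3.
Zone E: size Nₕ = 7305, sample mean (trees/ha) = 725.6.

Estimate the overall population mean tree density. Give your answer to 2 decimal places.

x̄_st = (Σ Nₕx̄ₕ) / (Σ Nₕ) = (967·435.4 + 7464·340.2 + 2493·81.9 + 5441·397.3 + 7305·725.6) / 23670
= 10626678.6 / 23670 = 448.9514... → 448.95.

448.95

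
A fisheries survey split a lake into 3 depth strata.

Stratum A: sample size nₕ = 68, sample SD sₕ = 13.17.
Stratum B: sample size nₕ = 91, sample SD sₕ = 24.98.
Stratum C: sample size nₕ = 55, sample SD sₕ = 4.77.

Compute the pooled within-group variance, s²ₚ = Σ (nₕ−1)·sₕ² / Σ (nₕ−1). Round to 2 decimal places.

327.06

Degrees of freedom: 67 + 90 + 54 = 211.
Σ(nₕ−1)sₕ² = 67·173.4489 + 90·624.0004 + 54·22.7529 = 69009.7689.
s²ₚ = 69009.7689 / 211 = 327.0605... → 327.06.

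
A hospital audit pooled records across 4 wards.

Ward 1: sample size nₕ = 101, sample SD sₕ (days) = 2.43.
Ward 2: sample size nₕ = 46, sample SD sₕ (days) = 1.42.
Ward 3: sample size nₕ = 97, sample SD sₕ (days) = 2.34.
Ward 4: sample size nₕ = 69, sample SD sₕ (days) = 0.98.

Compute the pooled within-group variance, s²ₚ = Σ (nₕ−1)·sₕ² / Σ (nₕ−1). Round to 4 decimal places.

4.1171

Degrees of freedom: 100 + 45 + 96 + 68 = 309.
Σ(nₕ−1)sₕ² = 100·5.9049 + 45·2.0164 + 96·5.4756 + 68·0.9604 = 1272.1928.
s²ₚ = 1272.1928 / 309 = 4.117129... → 4.1171.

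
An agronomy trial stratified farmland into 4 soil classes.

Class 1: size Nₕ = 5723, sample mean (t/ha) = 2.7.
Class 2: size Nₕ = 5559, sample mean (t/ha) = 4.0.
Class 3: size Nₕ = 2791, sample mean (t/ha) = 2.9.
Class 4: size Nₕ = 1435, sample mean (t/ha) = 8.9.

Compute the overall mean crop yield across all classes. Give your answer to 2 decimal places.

3.78

x̄_st = (Σ Nₕx̄ₕ) / (Σ Nₕ) = (5723·2.7 + 5559·4.0 + 2791·2.9 + 1435·8.9) / 15508
= 58553.5 / 15508 = 3.7757... → 3.78.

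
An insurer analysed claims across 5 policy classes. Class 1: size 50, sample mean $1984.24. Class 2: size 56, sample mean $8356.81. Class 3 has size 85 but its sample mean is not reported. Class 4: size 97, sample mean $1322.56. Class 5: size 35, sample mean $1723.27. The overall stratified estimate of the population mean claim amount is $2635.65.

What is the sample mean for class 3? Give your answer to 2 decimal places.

N = 50 + 56 + 85 + 97 + 35 = 323.
Overall total = μ·N = 2635.65·323 = 851314.95.
Subtract the known strata: 50·1984.24 + 56·8356.81 + 97·1322.56 + 35·1723.27 = 755796.13.
Remaining total for class 3: 851314.95 − 755796.13 = 95518.82.
Divide by its size: 95518.82 / 85 = 1123.7508... → 1123.75.

1123.75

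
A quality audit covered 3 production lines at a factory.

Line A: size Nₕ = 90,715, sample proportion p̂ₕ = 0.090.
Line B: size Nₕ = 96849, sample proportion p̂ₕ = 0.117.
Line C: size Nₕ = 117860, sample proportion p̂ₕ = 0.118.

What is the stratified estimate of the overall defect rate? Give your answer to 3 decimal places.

0.109

Wₕ = Nₕ/N with N = 305424: 0.2970, 0.3171, 0.3859.
p̂_st = 0.2970·0.090 + 0.3171·0.117 + 0.3859·0.118 ≈ 0.10937... → 0.109.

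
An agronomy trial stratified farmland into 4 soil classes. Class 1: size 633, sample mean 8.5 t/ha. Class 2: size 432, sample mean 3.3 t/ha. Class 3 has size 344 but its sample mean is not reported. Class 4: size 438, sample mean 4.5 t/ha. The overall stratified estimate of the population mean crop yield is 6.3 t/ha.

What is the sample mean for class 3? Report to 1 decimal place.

N = 633 + 432 + 344 + 438 = 1847.
Overall total = μ·N = 6.3·1847 = 11636.1.
Subtract the known strata: 633·8.5 + 432·3.3 + 438·4.5 = 8777.1.
Remaining total for class 3: 11636.1 − 8777.1 = 2859.
Divide by its size: 2859 / 344 = 8.311... → 8.3.

8.3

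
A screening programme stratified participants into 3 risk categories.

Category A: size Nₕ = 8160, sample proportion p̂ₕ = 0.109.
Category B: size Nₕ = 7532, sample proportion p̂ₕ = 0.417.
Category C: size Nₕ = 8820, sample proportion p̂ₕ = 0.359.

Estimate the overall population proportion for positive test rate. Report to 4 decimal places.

0.2936

N = 8160 + 7532 + 8820 = 24512.
Overall proportion = Σ (Nₕ/N)·p̂ₕ.
Σ Nₕp̂ₕ = 889.44 + 3140.844 + 3166.38 = 7196.664.
7196.664 / 24512 = 0.293598... → 0.2936.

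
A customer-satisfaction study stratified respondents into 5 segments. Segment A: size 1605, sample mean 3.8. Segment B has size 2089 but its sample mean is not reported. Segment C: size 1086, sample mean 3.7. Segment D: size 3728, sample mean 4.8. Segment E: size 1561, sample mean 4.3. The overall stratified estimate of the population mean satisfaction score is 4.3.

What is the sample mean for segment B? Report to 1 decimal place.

Σ Nₕx̄ₕ = N·μ, so 2089·x̄_B = 10069·4.3 − (1605·3.8 + 1086·3.7 + 3728·4.8 + 1561·4.3).
= 43296.7 − 34723.9 = 8572.8.
x̄_B = 8572.8 / 2089 = 4.104... → 4.1.

4.1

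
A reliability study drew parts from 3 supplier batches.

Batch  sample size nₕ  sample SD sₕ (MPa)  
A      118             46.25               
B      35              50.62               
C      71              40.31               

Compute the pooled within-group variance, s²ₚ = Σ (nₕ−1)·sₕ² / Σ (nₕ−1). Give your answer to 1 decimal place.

2041.3

Degrees of freedom: 117 + 34 + 70 = 221.
Σ(nₕ−1)sₕ² = 117·2139.0625 + 34·2562.3844 + 70·1624.8961 = 451134.1091.
s²ₚ = 451134.1091 / 221 = 2041.331... → 2041.3.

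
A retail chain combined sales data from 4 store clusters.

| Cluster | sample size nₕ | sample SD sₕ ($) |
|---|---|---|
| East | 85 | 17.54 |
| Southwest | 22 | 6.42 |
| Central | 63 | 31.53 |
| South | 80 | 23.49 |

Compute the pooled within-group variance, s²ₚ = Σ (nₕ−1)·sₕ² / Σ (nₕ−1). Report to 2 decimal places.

536.32

Degrees of freedom: 84 + 21 + 62 + 79 = 246.
Σ(nₕ−1)sₕ² = 84·307.6516 + 21·41.2164 + 62·994.1409 + 79·551.7801 = 131935.6425.
s²ₚ = 131935.6425 / 246 = 536.3238... → 536.32.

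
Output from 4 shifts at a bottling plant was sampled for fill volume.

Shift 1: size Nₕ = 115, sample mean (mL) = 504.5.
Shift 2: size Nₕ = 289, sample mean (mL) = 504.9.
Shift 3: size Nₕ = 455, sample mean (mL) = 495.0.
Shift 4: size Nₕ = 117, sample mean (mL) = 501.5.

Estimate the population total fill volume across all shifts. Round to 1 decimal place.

1: 115·504.5 = 58017.5
2: 289·504.9 = 145916.1
3: 455·495.0 = 225225
4: 117·501.5 = 58675.5
τ̂ = Σ Nₕx̄ₕ = 487834.1.

487834.1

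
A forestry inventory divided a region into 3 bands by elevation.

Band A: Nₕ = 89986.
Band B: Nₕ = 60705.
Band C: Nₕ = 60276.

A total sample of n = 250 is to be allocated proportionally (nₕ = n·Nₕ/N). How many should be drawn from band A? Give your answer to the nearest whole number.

Share of band A = 89986/210967 = 0.42654.
Allocate 250 × 0.42654 = 106.635... → 107.

107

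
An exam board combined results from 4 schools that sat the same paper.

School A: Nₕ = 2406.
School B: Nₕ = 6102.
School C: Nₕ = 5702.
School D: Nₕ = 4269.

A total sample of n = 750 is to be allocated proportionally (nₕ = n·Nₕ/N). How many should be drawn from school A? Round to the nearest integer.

98

Share of school A = 2406/18479 = 0.13020.
Allocate 750 × 0.13020 = 97.651... → 98.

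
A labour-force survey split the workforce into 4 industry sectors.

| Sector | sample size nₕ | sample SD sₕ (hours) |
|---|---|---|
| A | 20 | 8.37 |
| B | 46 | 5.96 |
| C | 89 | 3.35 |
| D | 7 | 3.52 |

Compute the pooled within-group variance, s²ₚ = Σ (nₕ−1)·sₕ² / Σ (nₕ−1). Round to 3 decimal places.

25.263

A: (20−1)·8.37² = 19·70.0569 = 1331.0811
B: (46−1)·5.96² = 45·35.5216 = 1598.472
C: (89−1)·3.35² = 88·11.2225 = 987.58
D: (7−1)·3.52² = 6·12.3904 = 74.3424
Numerator = 3991.4755; denominator = Σ(nₕ−1) = 158.
s²ₚ = 3991.4755/158 = 25.26250... → 25.263.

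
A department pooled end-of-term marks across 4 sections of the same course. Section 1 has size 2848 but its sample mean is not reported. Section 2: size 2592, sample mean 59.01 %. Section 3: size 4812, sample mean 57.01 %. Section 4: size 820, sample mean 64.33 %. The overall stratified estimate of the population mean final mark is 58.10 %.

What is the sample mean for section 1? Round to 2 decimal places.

N = 2848 + 2592 + 4812 + 820 = 11072.
Overall total = μ·N = 58.10·11072 = 643283.2.
Subtract the known strata: 2592·59.01 + 4812·57.01 + 820·64.33 = 480036.64.
Remaining total for section 1: 643283.2 − 480036.64 = 163246.56.
Divide by its size: 163246.56 / 2848 = 57.3197... → 57.32.

57.32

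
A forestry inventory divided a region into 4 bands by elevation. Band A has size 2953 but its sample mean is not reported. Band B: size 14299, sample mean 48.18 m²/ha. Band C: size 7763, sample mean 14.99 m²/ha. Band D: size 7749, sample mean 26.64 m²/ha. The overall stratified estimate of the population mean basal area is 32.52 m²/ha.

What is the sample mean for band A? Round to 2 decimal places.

18.20

N = 2953 + 14299 + 7763 + 7749 = 32764.
Overall total = μ·N = 32.52·32764 = 1065485.28.
Subtract the known strata: 14299·48.18 + 7763·14.99 + 7749·26.64 = 1011726.55.
Remaining total for band A: 1065485.28 − 1011726.55 = 53758.73.
Divide by its size: 53758.73 / 2953 = 18.2048... → 18.20.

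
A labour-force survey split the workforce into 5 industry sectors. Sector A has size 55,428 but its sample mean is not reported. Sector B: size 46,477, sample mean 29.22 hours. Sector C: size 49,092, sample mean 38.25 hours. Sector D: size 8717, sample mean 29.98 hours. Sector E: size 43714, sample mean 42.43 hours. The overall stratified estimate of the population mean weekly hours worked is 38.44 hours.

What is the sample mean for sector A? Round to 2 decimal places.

Σ Nₕx̄ₕ = N·μ, so 55428·x̄_A = 203428·38.44 − (46477·29.22 + 49092·38.25 + 8717·29.98 + 43714·42.43).
= 7819772.32 − 5351947.62 = 2467824.7.
x̄_A = 2467824.7 / 55428 = 44.5231... → 44.52.

44.52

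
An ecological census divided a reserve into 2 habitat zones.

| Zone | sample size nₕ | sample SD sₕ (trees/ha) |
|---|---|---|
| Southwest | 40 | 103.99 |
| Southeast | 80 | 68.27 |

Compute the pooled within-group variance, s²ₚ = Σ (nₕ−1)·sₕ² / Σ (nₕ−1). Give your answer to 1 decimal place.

6694.5

Degrees of freedom: 39 + 79 = 118.
Σ(nₕ−1)sₕ² = 39·10813.9201 + 79·4660.7929 = 789945.523.
s²ₚ = 789945.523 / 118 = 6694.454... → 6694.5.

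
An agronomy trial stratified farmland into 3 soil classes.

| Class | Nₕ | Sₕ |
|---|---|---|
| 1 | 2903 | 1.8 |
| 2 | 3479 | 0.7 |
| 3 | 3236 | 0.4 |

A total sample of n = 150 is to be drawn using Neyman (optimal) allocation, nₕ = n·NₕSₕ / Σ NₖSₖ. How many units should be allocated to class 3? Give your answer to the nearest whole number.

22

Σ NₕSₕ = 2903·1.8 + 3479·0.7 + 3236·0.4 = 8955.1.
Share for 3: 1294.4/8955.1 = 0.14454.
n_3 = 150 × 0.14454 = 21.681... → 22.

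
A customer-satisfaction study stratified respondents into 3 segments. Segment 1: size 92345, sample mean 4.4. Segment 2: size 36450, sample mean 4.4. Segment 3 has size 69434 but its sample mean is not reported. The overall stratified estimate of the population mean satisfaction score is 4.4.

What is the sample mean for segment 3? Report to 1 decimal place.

4.4

N = 92345 + 36450 + 69434 = 198229.
Overall total = μ·N = 4.4·198229 = 872207.6.
Subtract the known strata: 92345·4.4 + 36450·4.4 = 566698.
Remaining total for segment 3: 872207.6 − 566698 = 305509.6.
Divide by its size: 305509.6 / 69434 = 4.4 → 4.4.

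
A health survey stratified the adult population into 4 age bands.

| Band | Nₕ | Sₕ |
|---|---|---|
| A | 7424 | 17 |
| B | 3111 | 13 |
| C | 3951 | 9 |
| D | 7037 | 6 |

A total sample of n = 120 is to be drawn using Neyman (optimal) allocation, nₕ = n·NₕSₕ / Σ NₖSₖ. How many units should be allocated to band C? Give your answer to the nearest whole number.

A: NₕSₕ = 7424·17 = 126208
B: NₕSₕ = 3111·13 = 40443
C: NₕSₕ = 3951·9 = 35559
D: NₕSₕ = 7037·6 = 42222
Σ NₕSₕ = 244432.
n_C = 120·35559/244432 = 17.457... → 17.

17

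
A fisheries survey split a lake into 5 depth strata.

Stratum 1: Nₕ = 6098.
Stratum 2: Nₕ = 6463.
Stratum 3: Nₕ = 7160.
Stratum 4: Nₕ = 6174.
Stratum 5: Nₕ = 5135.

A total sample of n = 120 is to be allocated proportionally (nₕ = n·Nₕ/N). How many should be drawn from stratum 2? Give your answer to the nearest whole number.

Share of stratum 2 = 6463/31030 = 0.20828.
Allocate 120 × 0.20828 = 24.994... → 25.

25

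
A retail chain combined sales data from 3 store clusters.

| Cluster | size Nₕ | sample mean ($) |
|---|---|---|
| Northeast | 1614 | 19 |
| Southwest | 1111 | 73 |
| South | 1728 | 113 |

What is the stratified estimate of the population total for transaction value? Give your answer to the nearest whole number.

307033

Estimate total by summing Nₕ·x̄ₕ over strata.
1614·19 + 1111·73 + 1728·113 = 30666 + 81103 + 195264 = 307033.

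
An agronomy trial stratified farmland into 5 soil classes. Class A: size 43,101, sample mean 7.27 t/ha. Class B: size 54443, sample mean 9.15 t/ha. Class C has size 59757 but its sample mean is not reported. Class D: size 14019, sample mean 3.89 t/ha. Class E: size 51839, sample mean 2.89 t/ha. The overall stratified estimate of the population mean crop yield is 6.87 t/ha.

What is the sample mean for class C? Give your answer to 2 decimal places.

8.66

Σ Nₕx̄ₕ = N·μ, so 59757·x̄_C = 223159·6.87 − (43101·7.27 + 54443·9.15 + 14019·3.89 + 51839·2.89).
= 1533102.33 − 1015846.34 = 517255.99.
x̄_C = 517255.99 / 59757 = 8.6560... → 8.66.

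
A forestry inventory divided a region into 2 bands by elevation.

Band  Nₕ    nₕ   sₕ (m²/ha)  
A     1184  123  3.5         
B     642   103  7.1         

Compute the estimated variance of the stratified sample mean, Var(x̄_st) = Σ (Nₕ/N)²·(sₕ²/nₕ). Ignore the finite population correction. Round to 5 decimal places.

N = 1826. Term for each stratum: Wₕ²sₕ²/nₕ.
Var(x̄_st) = 0.04187288 + 0.06049897 = 0.10237185 → 0.10237.

0.10237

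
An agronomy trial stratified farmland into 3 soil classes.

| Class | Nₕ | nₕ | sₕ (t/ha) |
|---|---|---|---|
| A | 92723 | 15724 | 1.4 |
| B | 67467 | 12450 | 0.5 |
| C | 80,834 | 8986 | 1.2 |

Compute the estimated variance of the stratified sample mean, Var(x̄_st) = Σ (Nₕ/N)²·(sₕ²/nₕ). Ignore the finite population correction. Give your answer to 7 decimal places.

0.0000380

N = 241024; Wₕ = Nₕ/N.
class A: (92723/241024)²·1.4²/15724 = 0.0000184479
class B: (67467/241024)²·0.5²/12450 = 0.0000015734
class C: (80834/241024)²·1.2²/8986 = 0.0000180245
Sum = 0.0000380458 → 0.0000380.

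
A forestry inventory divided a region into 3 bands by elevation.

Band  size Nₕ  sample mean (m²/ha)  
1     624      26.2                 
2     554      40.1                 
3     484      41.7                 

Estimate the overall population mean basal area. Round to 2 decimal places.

N = 624 + 554 + 484 = 1662.
The stratified mean weights each stratum mean by its population share Nₕ/N.
Σ Nₕx̄ₕ = 624·26.2 + 554·40.1 + 484·41.7 = 16348.8 + 22215.4 + 20182.8 = 58747.
Divide by N: 58747 / 1662 = 35.3472... → 35.35.

35.35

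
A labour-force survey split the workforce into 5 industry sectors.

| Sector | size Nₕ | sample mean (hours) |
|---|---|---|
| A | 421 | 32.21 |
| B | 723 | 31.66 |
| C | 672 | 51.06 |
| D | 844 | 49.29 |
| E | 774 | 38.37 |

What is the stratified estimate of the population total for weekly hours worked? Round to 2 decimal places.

142062.05

A: 421·32.21 = 13560.41
B: 723·31.66 = 22890.18
C: 672·51.06 = 34312.32
D: 844·49.29 = 41600.76
E: 774·38.37 = 29698.38
τ̂ = Σ Nₕx̄ₕ = 142062.05.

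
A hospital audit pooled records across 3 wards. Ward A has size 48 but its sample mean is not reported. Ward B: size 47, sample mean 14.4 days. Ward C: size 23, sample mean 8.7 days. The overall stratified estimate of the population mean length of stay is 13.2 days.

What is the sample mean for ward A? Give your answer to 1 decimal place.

14.2

Σ Nₕx̄ₕ = N·μ, so 48·x̄_A = 118·13.2 − (47·14.4 + 23·8.7).
= 1557.6 − 876.9 = 680.7.
x̄_A = 680.7 / 48 = 14.181... → 14.2.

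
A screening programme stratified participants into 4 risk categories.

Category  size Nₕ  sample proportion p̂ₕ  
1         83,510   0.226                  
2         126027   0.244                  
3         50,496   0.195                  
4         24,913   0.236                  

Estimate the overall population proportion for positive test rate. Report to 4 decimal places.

Wₕ = Nₕ/N with N = 284946: 0.2931, 0.4423, 0.1772, 0.0874.
p̂_st = 0.2931·0.226 + 0.4423·0.244 + 0.1772·0.195 + 0.0874·0.236 ≈ 0.229342... → 0.2293.

0.2293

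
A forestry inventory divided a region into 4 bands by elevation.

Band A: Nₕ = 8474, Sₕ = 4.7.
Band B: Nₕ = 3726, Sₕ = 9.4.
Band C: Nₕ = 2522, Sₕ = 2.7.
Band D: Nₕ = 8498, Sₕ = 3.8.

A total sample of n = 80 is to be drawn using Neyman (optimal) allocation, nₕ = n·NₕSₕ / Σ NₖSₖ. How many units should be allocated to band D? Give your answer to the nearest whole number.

A: NₕSₕ = 8474·4.7 = 39827.8
B: NₕSₕ = 3726·9.4 = 35024.4
C: NₕSₕ = 2522·2.7 = 6809.4
D: NₕSₕ = 8498·3.8 = 32292.4
Σ NₕSₕ = 113954.
n_D = 80·32292.4/113954 = 22.670... → 23.

23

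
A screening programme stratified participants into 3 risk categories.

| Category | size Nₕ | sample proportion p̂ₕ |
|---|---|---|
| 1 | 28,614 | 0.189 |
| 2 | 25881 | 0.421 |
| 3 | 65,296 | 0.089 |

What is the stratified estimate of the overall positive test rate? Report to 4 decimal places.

Wₕ = Nₕ/N with N = 119791: 0.2389, 0.2161, 0.5451.
p̂_st = 0.2389·0.189 + 0.2161·0.421 + 0.5451·0.089 ≈ 0.184616... → 0.1846.

0.1846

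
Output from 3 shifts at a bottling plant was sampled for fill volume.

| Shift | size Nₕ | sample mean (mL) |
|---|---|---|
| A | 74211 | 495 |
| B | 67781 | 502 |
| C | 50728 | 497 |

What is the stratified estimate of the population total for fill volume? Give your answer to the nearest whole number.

Estimate total by summing Nₕ·x̄ₕ over strata.
74211·495 + 67781·502 + 50728·497 = 36734445 + 34026062 + 25211816 = 95972323.

95972323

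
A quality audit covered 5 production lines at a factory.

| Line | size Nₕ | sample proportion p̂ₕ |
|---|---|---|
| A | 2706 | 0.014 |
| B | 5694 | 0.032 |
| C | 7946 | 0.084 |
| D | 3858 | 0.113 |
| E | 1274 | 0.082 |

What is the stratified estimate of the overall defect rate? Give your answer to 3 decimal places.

N = 2706 + 5694 + 7946 + 3858 + 1274 = 21478.
Overall proportion = Σ (Nₕ/N)·p̂ₕ.
Σ Nₕp̂ₕ = 37.884 + 182.208 + 667.464 + 435.954 + 104.468 = 1427.978.
1427.978 / 21478 = 0.06649... → 0.066.

0.066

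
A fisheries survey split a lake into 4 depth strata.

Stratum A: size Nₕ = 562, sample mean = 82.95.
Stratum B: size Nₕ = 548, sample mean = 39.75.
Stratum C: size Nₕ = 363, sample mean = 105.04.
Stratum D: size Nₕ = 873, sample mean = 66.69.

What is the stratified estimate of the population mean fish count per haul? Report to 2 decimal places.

70.23

N = 2346; weights Wₕ = Nₕ/N = (0.2396, 0.2336, 0.1547, 0.3721).
x̄_st = Σ Wₕ·x̄ₕ = 0.2396·82.95 + 0.2336·39.75 + 0.1547·105.04 + 0.3721·66.69 ≈ 70.2263...
→ 70.23.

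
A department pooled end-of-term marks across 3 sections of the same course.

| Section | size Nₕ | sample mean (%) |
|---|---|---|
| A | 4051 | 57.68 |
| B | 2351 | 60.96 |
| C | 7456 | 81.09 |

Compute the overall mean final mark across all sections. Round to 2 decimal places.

70.83

x̄_st = (Σ Nₕx̄ₕ) / (Σ Nₕ) = (4051·57.68 + 2351·60.96 + 7456·81.09) / 13858
= 981585.68 / 13858 = 70.8317... → 70.83.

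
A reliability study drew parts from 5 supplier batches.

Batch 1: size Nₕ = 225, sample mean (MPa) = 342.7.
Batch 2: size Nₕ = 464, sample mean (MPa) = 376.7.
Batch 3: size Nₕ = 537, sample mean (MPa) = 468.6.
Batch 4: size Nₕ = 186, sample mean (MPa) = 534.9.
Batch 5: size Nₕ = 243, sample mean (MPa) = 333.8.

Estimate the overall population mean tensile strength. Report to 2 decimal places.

x̄_st = (Σ Nₕx̄ₕ) / (Σ Nₕ) = (225·342.7 + 464·376.7 + 537·468.6 + 186·534.9 + 243·333.8) / 1655
= 684139.3 / 1655 = 413.3772... → 413.38.

413.38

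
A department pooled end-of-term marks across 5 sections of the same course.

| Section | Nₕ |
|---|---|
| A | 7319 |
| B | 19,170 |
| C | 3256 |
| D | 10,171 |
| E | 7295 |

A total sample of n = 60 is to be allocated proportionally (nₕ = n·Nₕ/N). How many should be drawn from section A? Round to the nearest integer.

9

N = 7319 + 19170 + 3256 + 10171 + 7295 = 47211.
n_A = 60·7319/47211 = 9.302... → 9.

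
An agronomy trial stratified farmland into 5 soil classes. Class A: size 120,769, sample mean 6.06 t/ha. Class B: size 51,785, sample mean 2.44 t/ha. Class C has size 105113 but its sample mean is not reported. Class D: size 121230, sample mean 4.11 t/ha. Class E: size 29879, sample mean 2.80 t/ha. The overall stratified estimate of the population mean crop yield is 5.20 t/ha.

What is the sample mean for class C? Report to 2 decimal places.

7.51

N = 120769 + 51785 + 105113 + 121230 + 29879 = 428776.
Overall total = μ·N = 5.20·428776 = 2229635.2.
Subtract the known strata: 120769·6.06 + 51785·2.44 + 121230·4.11 + 29879·2.80 = 1440132.04.
Remaining total for class C: 2229635.2 − 1440132.04 = 789503.16.
Divide by its size: 789503.16 / 105113 = 7.5110... → 7.51.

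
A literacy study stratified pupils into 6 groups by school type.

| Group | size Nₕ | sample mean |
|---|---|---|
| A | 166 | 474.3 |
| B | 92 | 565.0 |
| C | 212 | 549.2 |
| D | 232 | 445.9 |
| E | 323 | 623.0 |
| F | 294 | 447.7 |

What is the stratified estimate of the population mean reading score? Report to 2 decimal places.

518.15

N = 166 + 92 + 212 + 232 + 323 + 294 = 1319.
The stratified mean weights each stratum mean by its population share Nₕ/N.
Σ Nₕx̄ₕ = 166·474.3 + 92·565.0 + 212·549.2 + 232·445.9 + 323·623.0 + 294·447.7 = 78733.8 + 51980 + 116430.4 + 103448.8 + 201229 + 131623.8 = 683445.8.
Divide by N: 683445.8 / 1319 = 518.1545... → 518.15.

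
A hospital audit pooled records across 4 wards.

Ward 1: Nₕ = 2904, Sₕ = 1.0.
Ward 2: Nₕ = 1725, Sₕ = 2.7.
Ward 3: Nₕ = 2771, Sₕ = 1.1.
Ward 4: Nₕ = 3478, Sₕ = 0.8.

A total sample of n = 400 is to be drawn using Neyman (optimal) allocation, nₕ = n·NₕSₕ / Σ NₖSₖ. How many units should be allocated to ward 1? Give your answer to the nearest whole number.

87

1: NₕSₕ = 2904·1.0 = 2904
2: NₕSₕ = 1725·2.7 = 4657.5
3: NₕSₕ = 2771·1.1 = 3048.1
4: NₕSₕ = 3478·0.8 = 2782.4
Σ NₕSₕ = 13392.
n_1 = 400·2904/13392 = 86.738... → 87.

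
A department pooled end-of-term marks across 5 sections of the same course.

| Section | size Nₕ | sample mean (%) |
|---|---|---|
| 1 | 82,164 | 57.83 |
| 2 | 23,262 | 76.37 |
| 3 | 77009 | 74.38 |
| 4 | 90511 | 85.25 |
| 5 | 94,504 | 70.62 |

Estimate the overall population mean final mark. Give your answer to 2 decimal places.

72.52

N = 82164 + 23262 + 77009 + 90511 + 94504 = 367450.
The stratified mean weights each stratum mean by its population share Nₕ/N.
Σ Nₕx̄ₕ = 82164·57.83 + 23262·76.37 + 77009·74.38 + 90511·85.25 + 94504·70.62 = 4751544.12 + 1776518.94 + 5727929.42 + 7716062.75 + 6673872.48 = 26645927.71.
Divide by N: 26645927.71 / 367450 = 72.5158... → 72.52.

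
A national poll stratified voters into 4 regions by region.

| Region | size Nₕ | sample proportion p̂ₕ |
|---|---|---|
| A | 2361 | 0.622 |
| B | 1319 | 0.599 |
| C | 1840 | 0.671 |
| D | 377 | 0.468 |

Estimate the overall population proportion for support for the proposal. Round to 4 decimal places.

N = 2361 + 1319 + 1840 + 377 = 5897.
Overall proportion = Σ (Nₕ/N)·p̂ₕ.
Σ Nₕp̂ₕ = 1468.542 + 790.081 + 1234.64 + 176.436 = 3669.699.
3669.699 / 5897 = 0.622299... → 0.6223.

0.6223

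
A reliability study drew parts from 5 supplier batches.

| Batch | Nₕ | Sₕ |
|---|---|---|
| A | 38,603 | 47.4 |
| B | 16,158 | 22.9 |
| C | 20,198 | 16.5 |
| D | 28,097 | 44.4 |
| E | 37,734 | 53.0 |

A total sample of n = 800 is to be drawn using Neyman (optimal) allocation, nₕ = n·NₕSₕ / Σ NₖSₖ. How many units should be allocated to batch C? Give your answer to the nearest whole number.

46

Σ NₕSₕ = 38603·47.4 + 16158·22.9 + 20198·16.5 + 28097·44.4 + 37734·53.0 = 5780476.2.
Share for C: 333267/5780476.2 = 0.05765.
n_C = 800 × 0.05765 = 46.123... → 46.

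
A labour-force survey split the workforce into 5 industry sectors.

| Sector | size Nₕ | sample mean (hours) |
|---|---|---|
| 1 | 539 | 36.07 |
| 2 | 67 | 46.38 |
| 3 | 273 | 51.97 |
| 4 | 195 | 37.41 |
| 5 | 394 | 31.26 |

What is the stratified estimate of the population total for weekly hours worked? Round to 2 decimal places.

1: 539·36.07 = 19441.73
2: 67·46.38 = 3107.46
3: 273·51.97 = 14187.81
4: 195·37.41 = 7294.95
5: 394·31.26 = 12316.44
τ̂ = Σ Nₕx̄ₕ = 56348.39.

56348.39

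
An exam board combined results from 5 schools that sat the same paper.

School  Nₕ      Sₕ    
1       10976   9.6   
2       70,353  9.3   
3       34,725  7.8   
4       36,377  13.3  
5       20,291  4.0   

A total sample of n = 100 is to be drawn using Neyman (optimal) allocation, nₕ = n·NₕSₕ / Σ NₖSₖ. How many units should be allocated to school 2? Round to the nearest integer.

41

1: NₕSₕ = 10976·9.6 = 105369.6
2: NₕSₕ = 70353·9.3 = 654282.9
3: NₕSₕ = 34725·7.8 = 270855
4: NₕSₕ = 36377·13.3 = 483814.1
5: NₕSₕ = 20291·4.0 = 81164
Σ NₕSₕ = 1595485.6.
n_2 = 100·654282.9/1595485.6 = 41.008... → 41.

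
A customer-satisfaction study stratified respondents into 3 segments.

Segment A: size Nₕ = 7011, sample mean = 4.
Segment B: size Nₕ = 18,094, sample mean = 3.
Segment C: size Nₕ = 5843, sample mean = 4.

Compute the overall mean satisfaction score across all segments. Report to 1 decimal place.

3.4

N = 30948; weights Wₕ = Nₕ/N = (0.2265, 0.5847, 0.1888).
x̄_st = Σ Wₕ·x̄ₕ = 0.2265·4 + 0.5847·3 + 0.1888·4 ≈ 3.415...
→ 3.4.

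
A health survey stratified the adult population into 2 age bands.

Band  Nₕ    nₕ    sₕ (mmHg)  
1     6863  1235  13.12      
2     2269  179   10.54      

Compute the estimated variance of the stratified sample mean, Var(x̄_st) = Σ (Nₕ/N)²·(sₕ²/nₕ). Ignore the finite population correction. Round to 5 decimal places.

0.11704

N = 9132; Wₕ = Nₕ/N.
band 1: (6863/9132)²·13.12²/1235 = 0.07872214
band 2: (2269/9132)²·10.54²/179 = 0.03831470
Sum = 0.11703684 → 0.11704.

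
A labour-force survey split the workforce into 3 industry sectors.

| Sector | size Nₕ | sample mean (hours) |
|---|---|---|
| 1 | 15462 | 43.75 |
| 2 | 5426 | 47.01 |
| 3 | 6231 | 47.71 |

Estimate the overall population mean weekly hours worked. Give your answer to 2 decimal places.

N = 27119; weights Wₕ = Nₕ/N = (0.5702, 0.2001, 0.2298).
x̄_st = Σ Wₕ·x̄ₕ = 0.5702·43.75 + 0.2001·47.01 + 0.2298·47.71 ≈ 45.3121...
→ 45.31.

45.31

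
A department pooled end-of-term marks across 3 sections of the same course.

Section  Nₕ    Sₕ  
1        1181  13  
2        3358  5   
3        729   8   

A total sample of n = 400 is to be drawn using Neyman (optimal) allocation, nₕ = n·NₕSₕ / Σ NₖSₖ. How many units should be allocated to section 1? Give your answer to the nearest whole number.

162

Σ NₕSₕ = 1181·13 + 3358·5 + 729·8 = 37975.
Share for 1: 15353/37975 = 0.40429.
n_1 = 400 × 0.40429 = 161.717... → 162.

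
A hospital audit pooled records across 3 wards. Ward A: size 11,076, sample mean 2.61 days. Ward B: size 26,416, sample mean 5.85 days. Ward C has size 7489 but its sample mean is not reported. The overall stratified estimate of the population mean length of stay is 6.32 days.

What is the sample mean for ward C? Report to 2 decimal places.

13.46

Σ Nₕx̄ₕ = N·μ, so 7489·x̄_C = 44981·6.32 − (11076·2.61 + 26416·5.85).
= 284279.92 − 183441.96 = 100837.96.
x̄_C = 100837.96 / 7489 = 13.4648... → 13.46.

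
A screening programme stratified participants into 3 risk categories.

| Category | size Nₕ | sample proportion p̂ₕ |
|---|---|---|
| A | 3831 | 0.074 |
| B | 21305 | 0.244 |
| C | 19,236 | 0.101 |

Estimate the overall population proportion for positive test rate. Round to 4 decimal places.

N = 3831 + 21305 + 19236 = 44372.
Overall proportion = Σ (Nₕ/N)·p̂ₕ.
Σ Nₕp̂ₕ = 283.494 + 5198.42 + 1942.836 = 7424.75.
7424.75 / 44372 = 0.167330... → 0.1673.

0.1673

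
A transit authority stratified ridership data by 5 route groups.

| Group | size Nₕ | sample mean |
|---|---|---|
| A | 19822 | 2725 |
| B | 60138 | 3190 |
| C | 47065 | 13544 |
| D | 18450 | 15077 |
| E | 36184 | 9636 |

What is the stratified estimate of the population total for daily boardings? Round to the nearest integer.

1510143204

Estimate total by summing Nₕ·x̄ₕ over strata.
19822·2725 + 60138·3190 + 47065·13544 + 18450·15077 + 36184·9636 = 54014950 + 191840220 + 637448360 + 278170650 + 348669024 = 1510143204.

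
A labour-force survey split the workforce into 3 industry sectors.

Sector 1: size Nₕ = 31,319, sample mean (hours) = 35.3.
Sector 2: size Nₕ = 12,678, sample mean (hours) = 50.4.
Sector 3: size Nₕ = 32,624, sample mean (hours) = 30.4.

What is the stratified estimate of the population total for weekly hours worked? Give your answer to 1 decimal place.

Population total = Σ Nₕ·x̄ₕ (each stratum's size times its mean).
31319·35.3 + 12678·50.4 + 32624·30.4 = 1105560.7 + 638971.2 + 991769.6 = 2736301.5.

2736301.5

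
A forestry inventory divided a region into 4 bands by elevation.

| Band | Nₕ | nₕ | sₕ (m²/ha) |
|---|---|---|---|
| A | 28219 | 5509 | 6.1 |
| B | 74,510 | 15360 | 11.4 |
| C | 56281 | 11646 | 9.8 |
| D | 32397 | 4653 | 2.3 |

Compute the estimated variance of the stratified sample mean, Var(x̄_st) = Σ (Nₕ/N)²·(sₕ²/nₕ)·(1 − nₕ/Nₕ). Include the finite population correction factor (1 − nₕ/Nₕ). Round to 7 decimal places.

0.0017293

N = 191407. Term for each stratum: Wₕ²sₕ²/nₕ·(1−nₕ/Nₕ).
Var(x̄_st) = 0.0001181490 + 0.0010178228 + 0.0005654537 + 0.0000278921 = 0.0017293176 → 0.0017293.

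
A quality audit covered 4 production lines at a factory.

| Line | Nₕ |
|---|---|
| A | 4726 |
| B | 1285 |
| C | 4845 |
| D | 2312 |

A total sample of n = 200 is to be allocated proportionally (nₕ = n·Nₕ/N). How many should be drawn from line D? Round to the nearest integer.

35

N = 4726 + 1285 + 4845 + 2312 = 13168.
n_D = 200·2312/13168 = 35.115... → 35.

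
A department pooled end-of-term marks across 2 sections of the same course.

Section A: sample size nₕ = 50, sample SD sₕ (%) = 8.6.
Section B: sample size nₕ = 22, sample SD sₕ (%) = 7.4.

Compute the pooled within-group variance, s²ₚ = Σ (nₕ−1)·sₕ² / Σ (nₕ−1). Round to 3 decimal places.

68.200

A: (50−1)·8.6² = 49·73.96 = 3624.04
B: (22−1)·7.4² = 21·54.76 = 1149.96
Numerator = 4774; denominator = Σ(nₕ−1) = 70.
s²ₚ = 4774/70 = 68.2 → 68.200.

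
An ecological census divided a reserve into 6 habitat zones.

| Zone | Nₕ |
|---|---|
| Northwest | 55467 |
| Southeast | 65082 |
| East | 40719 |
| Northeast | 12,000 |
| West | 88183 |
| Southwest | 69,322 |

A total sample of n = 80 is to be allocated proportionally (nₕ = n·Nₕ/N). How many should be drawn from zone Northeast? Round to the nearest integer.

N = 55467 + 65082 + 40719 + 12000 + 88183 + 69322 = 330773.
n_Northeast = 80·12000/330773 = 2.902... → 3.

3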